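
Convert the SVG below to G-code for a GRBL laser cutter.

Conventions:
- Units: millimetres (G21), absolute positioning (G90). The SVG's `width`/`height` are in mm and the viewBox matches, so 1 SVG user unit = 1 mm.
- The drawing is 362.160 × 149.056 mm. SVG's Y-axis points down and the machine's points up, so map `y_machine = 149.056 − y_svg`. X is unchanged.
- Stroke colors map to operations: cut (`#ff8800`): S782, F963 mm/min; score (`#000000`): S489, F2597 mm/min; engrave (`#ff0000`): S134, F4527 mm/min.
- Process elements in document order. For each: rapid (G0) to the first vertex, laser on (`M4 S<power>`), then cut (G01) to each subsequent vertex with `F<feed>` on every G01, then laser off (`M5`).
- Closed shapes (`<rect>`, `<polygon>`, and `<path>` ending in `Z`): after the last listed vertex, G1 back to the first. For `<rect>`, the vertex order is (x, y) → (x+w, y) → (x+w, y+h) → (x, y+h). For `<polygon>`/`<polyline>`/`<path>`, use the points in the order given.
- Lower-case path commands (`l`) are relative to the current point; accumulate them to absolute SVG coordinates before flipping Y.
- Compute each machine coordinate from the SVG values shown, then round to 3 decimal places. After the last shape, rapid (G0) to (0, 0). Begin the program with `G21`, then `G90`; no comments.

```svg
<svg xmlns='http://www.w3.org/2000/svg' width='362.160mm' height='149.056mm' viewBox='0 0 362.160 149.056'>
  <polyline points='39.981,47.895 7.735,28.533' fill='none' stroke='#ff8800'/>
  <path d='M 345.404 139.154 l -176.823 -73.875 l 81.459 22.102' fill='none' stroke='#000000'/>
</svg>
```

G21
G90
G0 X39.981 Y101.161
M4 S782
G01 X7.735 Y120.523 F963
M5
G0 X345.404 Y9.902
M4 S489
G01 X168.581 Y83.777 F2597
G01 X250.040 Y61.675 F2597
M5
G0 X0.000 Y0.000

1 u = 1 mm; y_m = 149.056 − y.

[1] `<polyline>` line segment, #ff8800→cut S782 F963: (39.981,101.161) → (7.735,120.523)

[2] `<path>` open polyline, #000000→score S489 F2597: (345.404,9.902) → (168.581,83.777) → (250.040,61.675)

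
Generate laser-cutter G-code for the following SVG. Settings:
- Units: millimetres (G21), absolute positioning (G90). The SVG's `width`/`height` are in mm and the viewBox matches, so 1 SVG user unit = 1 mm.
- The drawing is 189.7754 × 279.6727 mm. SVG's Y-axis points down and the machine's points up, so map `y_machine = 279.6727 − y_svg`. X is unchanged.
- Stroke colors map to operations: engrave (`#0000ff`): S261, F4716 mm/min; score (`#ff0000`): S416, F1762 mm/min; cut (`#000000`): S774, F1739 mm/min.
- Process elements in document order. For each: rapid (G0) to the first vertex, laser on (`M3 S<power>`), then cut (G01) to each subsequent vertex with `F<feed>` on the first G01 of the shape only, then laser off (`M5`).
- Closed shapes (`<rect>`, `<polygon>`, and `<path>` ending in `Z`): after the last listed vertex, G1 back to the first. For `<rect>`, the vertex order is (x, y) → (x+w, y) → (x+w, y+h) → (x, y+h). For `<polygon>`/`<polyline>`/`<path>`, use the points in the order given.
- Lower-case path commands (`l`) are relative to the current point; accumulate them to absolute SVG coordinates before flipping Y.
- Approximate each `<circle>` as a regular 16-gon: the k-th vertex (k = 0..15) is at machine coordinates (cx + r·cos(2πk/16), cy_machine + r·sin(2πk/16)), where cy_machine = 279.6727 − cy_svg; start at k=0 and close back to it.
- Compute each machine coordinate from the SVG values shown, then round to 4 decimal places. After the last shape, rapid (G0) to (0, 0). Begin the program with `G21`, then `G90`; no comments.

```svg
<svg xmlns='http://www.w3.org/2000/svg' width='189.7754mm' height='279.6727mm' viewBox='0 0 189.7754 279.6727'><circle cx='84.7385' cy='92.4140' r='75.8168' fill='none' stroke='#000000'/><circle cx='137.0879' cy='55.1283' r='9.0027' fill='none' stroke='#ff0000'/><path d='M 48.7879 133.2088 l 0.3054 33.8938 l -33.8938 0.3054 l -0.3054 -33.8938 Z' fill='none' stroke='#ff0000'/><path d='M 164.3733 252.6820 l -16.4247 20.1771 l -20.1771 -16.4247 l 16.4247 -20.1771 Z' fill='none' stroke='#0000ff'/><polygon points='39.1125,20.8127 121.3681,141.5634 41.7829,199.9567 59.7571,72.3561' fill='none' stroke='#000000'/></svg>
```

Since the viewBox matches the mm dimensions, user units are millimetres directly. The only transform is the Y-flip y_m = 279.6727 − y_svg.

Shape 1 is a circle drawn with `<circle>`. Its stroke #000000 means cut at S774, F1739. After flipping Y the toolpath is (160.5553,187.2587) → (154.7841,216.2725) → (138.3491,240.8693) → (113.7523,257.3043) → (84.7385,263.0755) → (55.7247,257.3043) → (31.1279,240.8693) → (14.6929,216.2725) → (8.9217,187.2587) → (14.6929,158.2449) → (31.1279,133.6481) → (55.7247,117.2131) → (84.7385,111.4419) → (113.7523,117.2131) → (138.3491,133.6481) → (154.7841,158.2449) → (160.5553,187.2587), returning to the start.

Shape 2 is a circle drawn with `<circle>`. Its stroke #ff0000 means score at S416, F1762. After flipping Y the toolpath is (146.0906,224.5444) → (145.4053,227.9896) → (143.4538,230.9103) → (140.5331,232.8618) → (137.0879,233.5471) → (133.6427,232.8618) → (130.7220,230.9103) → (128.7705,227.9896) → (128.0852,224.5444) → (128.7705,221.0992) → (130.7220,218.1785) → (133.6427,216.2270) → (137.0879,215.5417) → (140.5331,216.2270) → (143.4538,218.1785) → (145.4053,221.0992) → (146.0906,224.5444), returning to the start.

Shape 3 is a regular polygon drawn with `<path>`. Its stroke #ff0000 means score at S416, F1762. After flipping Y the toolpath is (48.7879,146.4639) → (49.0933,112.5701) → (15.1995,112.2647) → (14.8941,146.1585) → (48.7879,146.4639), returning to the start.

Shape 4 is a regular polygon drawn with `<path>`. Its stroke #0000ff means engrave at S261, F4716. After flipping Y the toolpath is (164.3733,26.9907) → (147.9486,6.8136) → (127.7715,23.2383) → (144.1962,43.4154) → (164.3733,26.9907), returning to the start.

Shape 5 is a closed polygon drawn with `<polygon>`. Its stroke #000000 means cut at S774, F1739. After flipping Y the toolpath is (39.1125,258.8600) → (121.3681,138.1093) → (41.7829,79.7160) → (59.7571,207.3166) → (39.1125,258.8600), returning to the start.

G21
G90
G0 X160.5553 Y187.2587
M3 S774
G01 X154.7841 Y216.2725 F1739
G01 X138.3491 Y240.8693
G01 X113.7523 Y257.3043
G01 X84.7385 Y263.0755
G01 X55.7247 Y257.3043
G01 X31.1279 Y240.8693
G01 X14.6929 Y216.2725
G01 X8.9217 Y187.2587
G01 X14.6929 Y158.2449
G01 X31.1279 Y133.6481
G01 X55.7247 Y117.2131
G01 X84.7385 Y111.4419
G01 X113.7523 Y117.2131
G01 X138.3491 Y133.6481
G01 X154.7841 Y158.2449
G01 X160.5553 Y187.2587
M5
G0 X146.0906 Y224.5444
M3 S416
G01 X145.4053 Y227.9896 F1762
G01 X143.4538 Y230.9103
G01 X140.5331 Y232.8618
G01 X137.0879 Y233.5471
G01 X133.6427 Y232.8618
G01 X130.7220 Y230.9103
G01 X128.7705 Y227.9896
G01 X128.0852 Y224.5444
G01 X128.7705 Y221.0992
G01 X130.7220 Y218.1785
G01 X133.6427 Y216.2270
G01 X137.0879 Y215.5417
G01 X140.5331 Y216.2270
G01 X143.4538 Y218.1785
G01 X145.4053 Y221.0992
G01 X146.0906 Y224.5444
M5
G0 X48.7879 Y146.4639
M3 S416
G01 X49.0933 Y112.5701 F1762
G01 X15.1995 Y112.2647
G01 X14.8941 Y146.1585
G01 X48.7879 Y146.4639
M5
G0 X164.3733 Y26.9907
M3 S261
G01 X147.9486 Y6.8136 F4716
G01 X127.7715 Y23.2383
G01 X144.1962 Y43.4154
G01 X164.3733 Y26.9907
M5
G0 X39.1125 Y258.8600
M3 S774
G01 X121.3681 Y138.1093 F1739
G01 X41.7829 Y79.7160
G01 X59.7571 Y207.3166
G01 X39.1125 Y258.8600
M5
G0 X0.0000 Y0.0000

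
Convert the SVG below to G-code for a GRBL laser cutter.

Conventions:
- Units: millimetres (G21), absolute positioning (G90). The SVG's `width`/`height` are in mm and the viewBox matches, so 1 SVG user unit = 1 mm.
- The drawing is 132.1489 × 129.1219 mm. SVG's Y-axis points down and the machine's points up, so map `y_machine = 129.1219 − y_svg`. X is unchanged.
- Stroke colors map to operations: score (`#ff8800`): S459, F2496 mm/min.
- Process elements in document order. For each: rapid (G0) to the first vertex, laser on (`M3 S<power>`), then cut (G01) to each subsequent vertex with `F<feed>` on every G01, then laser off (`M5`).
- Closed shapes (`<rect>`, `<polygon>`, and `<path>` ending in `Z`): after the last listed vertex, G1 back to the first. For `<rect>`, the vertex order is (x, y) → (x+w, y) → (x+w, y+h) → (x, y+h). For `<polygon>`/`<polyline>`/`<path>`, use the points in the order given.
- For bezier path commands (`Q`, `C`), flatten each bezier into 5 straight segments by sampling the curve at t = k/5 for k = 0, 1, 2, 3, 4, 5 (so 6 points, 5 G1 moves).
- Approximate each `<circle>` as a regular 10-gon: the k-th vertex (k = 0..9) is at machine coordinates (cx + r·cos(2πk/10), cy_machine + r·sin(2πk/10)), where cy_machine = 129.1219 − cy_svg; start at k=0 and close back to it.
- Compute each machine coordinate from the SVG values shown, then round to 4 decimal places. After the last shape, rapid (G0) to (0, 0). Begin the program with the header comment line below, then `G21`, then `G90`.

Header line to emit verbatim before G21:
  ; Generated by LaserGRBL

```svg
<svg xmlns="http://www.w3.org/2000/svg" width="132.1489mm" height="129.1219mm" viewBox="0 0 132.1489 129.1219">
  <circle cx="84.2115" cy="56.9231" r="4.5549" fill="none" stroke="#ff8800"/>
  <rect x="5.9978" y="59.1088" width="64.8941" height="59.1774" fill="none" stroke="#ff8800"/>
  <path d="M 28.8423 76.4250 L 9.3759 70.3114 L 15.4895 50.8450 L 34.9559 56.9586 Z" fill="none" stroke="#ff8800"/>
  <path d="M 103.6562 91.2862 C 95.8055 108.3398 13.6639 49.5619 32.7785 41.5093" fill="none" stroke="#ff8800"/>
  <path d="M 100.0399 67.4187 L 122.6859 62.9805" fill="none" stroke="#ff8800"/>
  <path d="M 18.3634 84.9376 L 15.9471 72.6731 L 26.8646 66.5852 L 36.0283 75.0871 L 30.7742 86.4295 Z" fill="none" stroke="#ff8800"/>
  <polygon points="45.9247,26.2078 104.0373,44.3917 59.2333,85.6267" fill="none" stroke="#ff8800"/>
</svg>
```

; Generated by LaserGRBL
G21
G90
G0 X88.7664 Y72.1988
M3 S459
G01 X87.8965 Y74.8761 F2496
G01 X85.6190 Y76.5308 F2496
G01 X82.8040 Y76.5308 F2496
G01 X80.5265 Y74.8761 F2496
G01 X79.6566 Y72.1988 F2496
G01 X80.5265 Y69.5215 F2496
G01 X82.8040 Y67.8668 F2496
G01 X85.6190 Y67.8668 F2496
G01 X87.8965 Y69.5215 F2496
G01 X88.7664 Y72.1988 F2496
M5
G0 X5.9978 Y70.0131
M3 S459
G01 X70.8919 Y70.0131 F2496
G01 X70.8919 Y10.8357 F2496
G01 X5.9978 Y10.8357 F2496
G01 X5.9978 Y70.0131 F2496
M5
G0 X28.8423 Y52.6969
M3 S459
G01 X9.3759 Y58.8105 F2496
G01 X15.4895 Y78.2769 F2496
G01 X34.9559 Y72.1633 F2496
G01 X28.8423 Y52.6969 F2496
M5
G0 X103.6562 Y37.8357
M3 S459
G01 X91.4352 Y35.6909 F2496
G01 X69.8107 Y45.6709 F2496
G01 X47.2089 Y61.7010 F2496
G01 X32.0561 Y77.7065 F2496
G01 X32.7785 Y87.6126 F2496
M5
G0 X100.0399 Y61.7032
M3 S459
G01 X122.6859 Y66.1414 F2496
M5
G0 X18.3634 Y44.1843
M3 S459
G01 X15.9471 Y56.4488 F2496
G01 X26.8646 Y62.5367 F2496
G01 X36.0283 Y54.0348 F2496
G01 X30.7742 Y42.6924 F2496
G01 X18.3634 Y44.1843 F2496
M5
G0 X45.9247 Y102.9141
M3 S459
G01 X104.0373 Y84.7302 F2496
G01 X59.2333 Y43.4952 F2496
G01 X45.9247 Y102.9141 F2496
M5
G0 X0.0000 Y0.0000

viewBox `0 0 132.1489 129.1219` with mm width/height → 1 unit = 1 mm. Flip: y_m = 129.1219 − y_svg.

**Shape 1** — `<circle>` circle, stroke `#ff8800` → score (S459, F2496). Machine vertices: (88.7664,72.1988) → (87.8965,74.8761) → (85.6190,76.5308) → (82.8040,76.5308) → (80.5265,74.8761) → (79.6566,72.1988) → (80.5265,69.5215) → (82.8040,67.8668) → (85.6190,67.8668) → (87.8965,69.5215) → (88.7664,72.1988). Closed: final G1 returns to the first vertex.

**Shape 2** — `<rect>` rectangle, stroke `#ff8800` → score (S459, F2496). Machine vertices: (5.9978,70.0131) → (70.8919,70.0131) → (70.8919,10.8357) → (5.9978,10.8357) → (5.9978,70.0131). Closed: final G1 returns to the first vertex.

**Shape 3** — `<path>` regular polygon, stroke `#ff8800` → score (S459, F2496). Machine vertices: (28.8423,52.6969) → (9.3759,58.8105) → (15.4895,78.2769) → (34.9559,72.1633) → (28.8423,52.6969). Closed: final G1 returns to the first vertex.

**Shape 4** — `<path>` cubic bezier, stroke `#ff8800` → score (S459, F2496). Control points (SVG): P0=(103.6562,91.2862), P1=(95.8055,108.3398), P2=(13.6639,49.5619), P3=(32.7785,41.5093); sampled at t=k/5. Machine vertices: (103.6562,37.8357) → (91.4352,35.6909) → (69.8107,45.6709) → (47.2089,61.7010) → (32.0561,77.7065) → (32.7785,87.6126). Open path.

**Shape 5** — `<path>` line segment, stroke `#ff8800` → score (S459, F2496). Machine vertices: (100.0399,61.7032) → (122.6859,66.1414). Open path.

**Shape 6** — `<path>` regular polygon, stroke `#ff8800` → score (S459, F2496). Machine vertices: (18.3634,44.1843) → (15.9471,56.4488) → (26.8646,62.5367) → (36.0283,54.0348) → (30.7742,42.6924) → (18.3634,44.1843). Closed: final G1 returns to the first vertex.

**Shape 7** — `<polygon>` regular polygon, stroke `#ff8800` → score (S459, F2496). Machine vertices: (45.9247,102.9141) → (104.0373,84.7302) → (59.2333,43.4952) → (45.9247,102.9141). Closed: final G1 returns to the first vertex.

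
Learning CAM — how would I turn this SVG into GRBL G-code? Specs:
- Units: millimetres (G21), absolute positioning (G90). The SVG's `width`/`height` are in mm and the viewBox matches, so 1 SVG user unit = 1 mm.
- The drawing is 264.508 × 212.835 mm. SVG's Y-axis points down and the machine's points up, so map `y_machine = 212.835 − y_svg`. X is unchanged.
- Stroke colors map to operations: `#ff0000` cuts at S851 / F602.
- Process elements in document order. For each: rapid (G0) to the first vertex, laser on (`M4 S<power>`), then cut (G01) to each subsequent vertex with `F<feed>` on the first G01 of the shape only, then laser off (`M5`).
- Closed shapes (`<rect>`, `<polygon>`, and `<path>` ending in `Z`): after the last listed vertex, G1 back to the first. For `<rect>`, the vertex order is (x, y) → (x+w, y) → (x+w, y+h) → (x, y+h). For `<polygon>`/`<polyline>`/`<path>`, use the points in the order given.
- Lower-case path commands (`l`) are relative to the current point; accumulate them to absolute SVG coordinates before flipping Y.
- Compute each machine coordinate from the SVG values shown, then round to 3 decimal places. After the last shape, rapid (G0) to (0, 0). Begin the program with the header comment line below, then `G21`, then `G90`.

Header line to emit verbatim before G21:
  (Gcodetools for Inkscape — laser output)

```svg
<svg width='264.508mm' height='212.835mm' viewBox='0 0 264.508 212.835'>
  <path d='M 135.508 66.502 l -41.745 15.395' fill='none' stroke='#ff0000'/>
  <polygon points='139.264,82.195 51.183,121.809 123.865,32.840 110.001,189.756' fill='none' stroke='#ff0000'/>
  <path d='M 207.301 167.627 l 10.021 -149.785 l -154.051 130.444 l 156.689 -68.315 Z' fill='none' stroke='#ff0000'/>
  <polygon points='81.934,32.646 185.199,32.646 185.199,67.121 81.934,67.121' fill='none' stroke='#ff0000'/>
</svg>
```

(Gcodetools for Inkscape — laser output)
G21
G90
G0 X135.508 Y146.333
M4 S851
G01 X93.763 Y130.938 F602
M5
G0 X139.264 Y130.640
M4 S851
G01 X51.183 Y91.026 F602
G01 X123.865 Y179.995
G01 X110.001 Y23.079
G01 X139.264 Y130.640
M5
G0 X207.301 Y45.208
M4 S851
G01 X217.322 Y194.993 F602
G01 X63.271 Y64.549
G01 X219.960 Y132.864
G01 X207.301 Y45.208
M5
G0 X81.934 Y180.189
M4 S851
G01 X185.199 Y180.189 F602
G01 X185.199 Y145.714
G01 X81.934 Y145.714
G01 X81.934 Y180.189
M5
G0 X0.000 Y0.000

Since the viewBox matches the mm dimensions, user units are millimetres directly. The only transform is the Y-flip y_m = 212.835 − y_svg.

Shape 1 is a line segment drawn with `<path>`. Its stroke #ff0000 means cut at S851, F602. After flipping Y the toolpath is (135.508,146.333) → (93.763,130.938).

Shape 2 is a closed polygon drawn with `<polygon>`. Its stroke #ff0000 means cut at S851, F602. After flipping Y the toolpath is (139.264,130.640) → (51.183,91.026) → (123.865,179.995) → (110.001,23.079) → (139.264,130.640), returning to the start.

Shape 3 is a closed polygon drawn with `<path>`. Its stroke #ff0000 means cut at S851, F602. After flipping Y the toolpath is (207.301,45.208) → (217.322,194.993) → (63.271,64.549) → (219.960,132.864) → (207.301,45.208), returning to the start.

Shape 4 is a rectangle drawn with `<polygon>`. Its stroke #ff0000 means cut at S851, F602. After flipping Y the toolpath is (81.934,180.189) → (185.199,180.189) → (185.199,145.714) → (81.934,145.714) → (81.934,180.189), returning to the start.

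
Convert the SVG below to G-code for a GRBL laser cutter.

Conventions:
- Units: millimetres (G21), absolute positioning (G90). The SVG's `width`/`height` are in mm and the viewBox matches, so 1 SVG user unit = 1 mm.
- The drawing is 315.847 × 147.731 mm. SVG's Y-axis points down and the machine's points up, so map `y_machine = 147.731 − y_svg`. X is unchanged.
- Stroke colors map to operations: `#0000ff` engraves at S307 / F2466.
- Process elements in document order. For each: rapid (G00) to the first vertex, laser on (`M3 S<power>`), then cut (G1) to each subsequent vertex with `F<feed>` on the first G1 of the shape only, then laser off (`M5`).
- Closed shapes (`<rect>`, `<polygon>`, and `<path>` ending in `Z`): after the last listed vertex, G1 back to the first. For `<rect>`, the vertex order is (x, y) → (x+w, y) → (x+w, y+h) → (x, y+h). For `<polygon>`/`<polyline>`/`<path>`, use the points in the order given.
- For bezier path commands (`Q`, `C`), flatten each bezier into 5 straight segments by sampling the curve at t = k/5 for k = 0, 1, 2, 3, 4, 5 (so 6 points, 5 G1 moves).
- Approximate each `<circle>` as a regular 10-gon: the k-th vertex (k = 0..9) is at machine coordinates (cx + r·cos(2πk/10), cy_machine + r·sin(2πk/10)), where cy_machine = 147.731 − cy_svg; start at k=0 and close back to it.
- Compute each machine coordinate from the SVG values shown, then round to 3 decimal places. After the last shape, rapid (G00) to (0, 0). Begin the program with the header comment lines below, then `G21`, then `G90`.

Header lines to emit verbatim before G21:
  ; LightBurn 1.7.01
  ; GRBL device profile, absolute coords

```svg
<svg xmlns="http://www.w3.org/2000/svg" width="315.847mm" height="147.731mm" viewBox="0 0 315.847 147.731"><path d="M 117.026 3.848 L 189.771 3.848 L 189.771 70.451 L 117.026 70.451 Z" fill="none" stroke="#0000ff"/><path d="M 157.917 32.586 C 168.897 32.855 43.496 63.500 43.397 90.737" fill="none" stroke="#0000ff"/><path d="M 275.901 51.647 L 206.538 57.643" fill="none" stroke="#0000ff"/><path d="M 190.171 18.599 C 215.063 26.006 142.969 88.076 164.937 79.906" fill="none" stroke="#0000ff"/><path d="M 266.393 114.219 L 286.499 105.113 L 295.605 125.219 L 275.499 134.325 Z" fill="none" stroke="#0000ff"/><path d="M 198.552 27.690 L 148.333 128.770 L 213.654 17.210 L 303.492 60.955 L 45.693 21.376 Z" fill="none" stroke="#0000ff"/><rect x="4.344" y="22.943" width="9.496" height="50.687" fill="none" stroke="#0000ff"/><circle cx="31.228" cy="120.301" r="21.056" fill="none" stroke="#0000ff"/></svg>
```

; LightBurn 1.7.01
; GRBL device profile, absolute coords
G21
G90
G00 X117.026 Y143.883
M3 S307
G1 X189.771 Y143.883 F2466
G1 X189.771 Y77.280
G1 X117.026 Y77.280
G1 X117.026 Y143.883
M5
G00 X157.917 Y115.145
M3 S307
G1 X150.233 Y111.609 F2466
G1 X122.378 Y102.404
G1 X86.913 Y89.152
G1 X56.399 Y73.475
G1 X43.397 Y56.994
M5
G00 X275.901 Y96.084
M3 S307
G1 X206.538 Y90.088 F2466
M5
G00 X190.171 Y129.132
M3 S307
G1 X194.996 Y119.127 F2466
G1 X185.715 Y101.999
G1 X171.498 Y83.742
G1 X161.515 Y70.353
G1 X164.937 Y67.825
M5
G00 X266.393 Y33.512
M3 S307
G1 X286.499 Y42.618 F2466
G1 X295.605 Y22.512
G1 X275.499 Y13.406
G1 X266.393 Y33.512
M5
G00 X198.552 Y120.041
M3 S307
G1 X148.333 Y18.961 F2466
G1 X213.654 Y130.521
G1 X303.492 Y86.776
G1 X45.693 Y126.355
G1 X198.552 Y120.041
M5
G00 X4.344 Y124.788
M3 S307
G1 X13.840 Y124.788 F2466
G1 X13.840 Y74.101
G1 X4.344 Y74.101
G1 X4.344 Y124.788
M5
G00 X52.284 Y27.430
M3 S307
G1 X48.263 Y39.806 F2466
G1 X37.735 Y47.455
G1 X24.721 Y47.455
G1 X14.193 Y39.806
G1 X10.172 Y27.430
G1 X14.193 Y15.054
G1 X24.721 Y7.405
G1 X37.735 Y7.405
G1 X48.263 Y15.054
G1 X52.284 Y27.430
M5
G00 X0.000 Y0.000

viewBox `0 0 315.847 147.731` with mm width/height → 1 unit = 1 mm. Flip: y_m = 147.731 − y_svg.

**Shape 1** — `<path>` rectangle, stroke `#0000ff` → engrave (S307, F2466). Machine vertices: (117.026,143.883) → (189.771,143.883) → (189.771,77.280) → (117.026,77.280) → (117.026,143.883). Closed: final G1 returns to the first vertex.

**Shape 2** — `<path>` cubic bezier, stroke `#0000ff` → engrave (S307, F2466). Control points (SVG): P0=(157.917,32.586), P1=(168.897,32.855), P2=(43.496,63.500), P3=(43.397,90.737); sampled at t=k/5. Machine vertices: (157.917,115.145) → (150.233,111.609) → (122.378,102.404) → (86.913,89.152) → (56.399,73.475) → (43.397,56.994). Open path.

**Shape 3** — `<path>` line segment, stroke `#0000ff` → engrave (S307, F2466). Machine vertices: (275.901,96.084) → (206.538,90.088). Open path.

**Shape 4** — `<path>` cubic bezier, stroke `#0000ff` → engrave (S307, F2466). Control points (SVG): P0=(190.171,18.599), P1=(215.063,26.006), P2=(142.969,88.076), P3=(164.937,79.906); sampled at t=k/5. Machine vertices: (190.171,129.132) → (194.996,119.127) → (185.715,101.999) → (171.498,83.742) → (161.515,70.353) → (164.937,67.825). Open path.

**Shape 5** — `<path>` regular polygon, stroke `#0000ff` → engrave (S307, F2466). Machine vertices: (266.393,33.512) → (286.499,42.618) → (295.605,22.512) → (275.499,13.406) → (266.393,33.512). Closed: final G1 returns to the first vertex.

**Shape 6** — `<path>` closed polygon, stroke `#0000ff` → engrave (S307, F2466). Machine vertices: (198.552,120.041) → (148.333,18.961) → (213.654,130.521) → (303.492,86.776) → (45.693,126.355) → (198.552,120.041). Closed: final G1 returns to the first vertex.

**Shape 7** — `<rect>` rectangle, stroke `#0000ff` → engrave (S307, F2466). Machine vertices: (4.344,124.788) → (13.840,124.788) → (13.840,74.101) → (4.344,74.101) → (4.344,124.788). Closed: final G1 returns to the first vertex.

**Shape 8** — `<circle>` circle, stroke `#0000ff` → engrave (S307, F2466). Machine vertices: (52.284,27.430) → (48.263,39.806) → (37.735,47.455) → (24.721,47.455) → (14.193,39.806) → (10.172,27.430) → (14.193,15.054) → (24.721,7.405) → (37.735,7.405) → (48.263,15.054) → (52.284,27.430). Closed: final G1 returns to the first vertex.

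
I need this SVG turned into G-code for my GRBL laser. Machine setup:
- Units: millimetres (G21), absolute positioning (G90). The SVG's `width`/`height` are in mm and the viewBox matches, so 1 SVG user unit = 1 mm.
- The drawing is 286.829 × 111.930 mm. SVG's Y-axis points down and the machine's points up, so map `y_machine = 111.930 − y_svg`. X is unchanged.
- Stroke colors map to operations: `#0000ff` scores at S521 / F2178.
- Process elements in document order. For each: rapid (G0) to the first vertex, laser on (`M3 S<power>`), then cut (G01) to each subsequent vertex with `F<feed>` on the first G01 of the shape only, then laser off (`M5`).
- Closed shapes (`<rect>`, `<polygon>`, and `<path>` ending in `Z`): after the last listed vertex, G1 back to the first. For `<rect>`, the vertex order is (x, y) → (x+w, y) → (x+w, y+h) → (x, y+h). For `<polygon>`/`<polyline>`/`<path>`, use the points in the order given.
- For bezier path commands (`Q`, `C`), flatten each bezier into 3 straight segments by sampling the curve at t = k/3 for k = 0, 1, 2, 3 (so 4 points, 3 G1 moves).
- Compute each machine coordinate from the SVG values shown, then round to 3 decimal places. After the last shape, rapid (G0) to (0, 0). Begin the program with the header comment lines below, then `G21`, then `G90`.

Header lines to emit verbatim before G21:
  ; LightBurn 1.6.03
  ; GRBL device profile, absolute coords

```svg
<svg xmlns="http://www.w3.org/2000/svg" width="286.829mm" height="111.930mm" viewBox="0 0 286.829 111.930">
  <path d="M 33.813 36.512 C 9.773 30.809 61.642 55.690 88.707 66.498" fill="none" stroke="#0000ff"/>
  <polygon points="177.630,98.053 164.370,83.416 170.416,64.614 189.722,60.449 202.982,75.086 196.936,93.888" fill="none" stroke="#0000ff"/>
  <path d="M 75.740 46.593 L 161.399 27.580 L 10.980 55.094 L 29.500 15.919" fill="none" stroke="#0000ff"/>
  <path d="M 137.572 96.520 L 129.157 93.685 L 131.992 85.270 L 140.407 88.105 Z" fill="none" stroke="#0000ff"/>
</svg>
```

; LightBurn 1.6.03
; GRBL device profile, absolute coords
G21
G90
G0 X33.813 Y75.418
M3 S521
G01 X31.346 Y72.580 F2178
G01 X57.104 Y59.277
G01 X88.707 Y45.432
M5
G0 X177.630 Y13.877
M3 S521
G01 X164.370 Y28.514 F2178
G01 X170.416 Y47.316
G01 X189.722 Y51.481
G01 X202.982 Y36.844
G01 X196.936 Y18.042
G01 X177.630 Y13.877
M5
G0 X75.740 Y65.337
M3 S521
G01 X161.399 Y84.350 F2178
G01 X10.980 Y56.836
G01 X29.500 Y96.011
M5
G0 X137.572 Y15.410
M3 S521
G01 X129.157 Y18.245 F2178
G01 X131.992 Y26.660
G01 X140.407 Y23.825
G01 X137.572 Y15.410
M5
G0 X0.000 Y0.000

viewBox `0 0 286.829 111.930` with mm width/height → 1 unit = 1 mm. Flip: y_m = 111.930 − y_svg.

**Shape 1** — `<path>` cubic bezier, stroke `#0000ff` → score (S521, F2178). Control points (SVG): P0=(33.813,36.512), P1=(9.773,30.809), P2=(61.642,55.690), P3=(88.707,66.498); sampled at t=k/3. Machine vertices: (33.813,75.418) → (31.346,72.580) → (57.104,59.277) → (88.707,45.432). Open path.

**Shape 2** — `<polygon>` regular polygon, stroke `#0000ff` → score (S521, F2178). Machine vertices: (177.630,13.877) → (164.370,28.514) → (170.416,47.316) → (189.722,51.481) → (202.982,36.844) → (196.936,18.042) → (177.630,13.877). Closed: final G1 returns to the first vertex.

**Shape 3** — `<path>` open polyline, stroke `#0000ff` → score (S521, F2178). Machine vertices: (75.740,65.337) → (161.399,84.350) → (10.980,56.836) → (29.500,96.011). Open path.

**Shape 4** — `<path>` regular polygon, stroke `#0000ff` → score (S521, F2178). Machine vertices: (137.572,15.410) → (129.157,18.245) → (131.992,26.660) → (140.407,23.825) → (137.572,15.410). Closed: final G1 returns to the first vertex.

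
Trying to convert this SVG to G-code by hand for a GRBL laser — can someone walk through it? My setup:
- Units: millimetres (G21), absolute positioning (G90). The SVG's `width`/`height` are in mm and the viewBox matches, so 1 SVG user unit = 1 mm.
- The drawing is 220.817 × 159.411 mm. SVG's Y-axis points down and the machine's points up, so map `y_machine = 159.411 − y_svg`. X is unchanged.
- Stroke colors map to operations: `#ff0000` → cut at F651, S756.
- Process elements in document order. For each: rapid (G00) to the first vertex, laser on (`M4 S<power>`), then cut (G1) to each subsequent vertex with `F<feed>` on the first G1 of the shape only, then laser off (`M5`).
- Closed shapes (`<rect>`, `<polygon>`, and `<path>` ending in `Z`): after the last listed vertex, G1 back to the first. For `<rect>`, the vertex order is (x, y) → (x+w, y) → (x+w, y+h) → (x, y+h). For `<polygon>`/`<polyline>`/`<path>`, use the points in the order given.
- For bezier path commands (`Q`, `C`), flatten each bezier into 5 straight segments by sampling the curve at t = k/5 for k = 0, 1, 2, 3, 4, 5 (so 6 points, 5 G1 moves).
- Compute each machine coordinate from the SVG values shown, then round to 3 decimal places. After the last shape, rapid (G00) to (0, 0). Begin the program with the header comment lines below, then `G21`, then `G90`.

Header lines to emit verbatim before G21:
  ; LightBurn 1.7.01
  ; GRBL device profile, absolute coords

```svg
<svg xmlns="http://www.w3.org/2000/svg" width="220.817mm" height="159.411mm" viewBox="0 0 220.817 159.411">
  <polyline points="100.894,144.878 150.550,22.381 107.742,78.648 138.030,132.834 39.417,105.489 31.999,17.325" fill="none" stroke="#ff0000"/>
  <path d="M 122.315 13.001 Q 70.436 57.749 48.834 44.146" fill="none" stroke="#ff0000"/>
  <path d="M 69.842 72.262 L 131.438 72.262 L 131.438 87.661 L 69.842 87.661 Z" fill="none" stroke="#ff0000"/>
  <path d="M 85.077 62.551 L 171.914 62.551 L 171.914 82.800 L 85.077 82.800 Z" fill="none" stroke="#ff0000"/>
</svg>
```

; LightBurn 1.7.01
; GRBL device profile, absolute coords
G21
G90
G00 X100.894 Y14.533
M4 S756
G1 X150.550 Y137.030 F651
G1 X107.742 Y80.763
G1 X138.030 Y26.577
G1 X39.417 Y53.922
G1 X31.999 Y142.086
M5
G00 X122.315 Y146.410
M4 S756
G1 X102.774 Y130.845 F651
G1 X85.656 Y119.948
G1 X70.960 Y113.719
G1 X58.686 Y112.158
G1 X48.834 Y115.265
M5
G00 X69.842 Y87.149
M4 S756
G1 X131.438 Y87.149 F651
G1 X131.438 Y71.750
G1 X69.842 Y71.750
G1 X69.842 Y87.149
M5
G00 X85.077 Y96.860
M4 S756
G1 X171.914 Y96.860 F651
G1 X171.914 Y76.611
G1 X85.077 Y76.611
G1 X85.077 Y96.860
M5
G00 X0.000 Y0.000

Since the viewBox matches the mm dimensions, user units are millimetres directly. The only transform is the Y-flip y_m = 159.411 − y_svg.

Shape 1 is a open polyline drawn with `<polyline>`. Its stroke #ff0000 means cut at S756, F651. After flipping Y the toolpath is (100.894,14.533) → (150.550,137.030) → (107.742,80.763) → (138.030,26.577) → (39.417,53.922) → (31.999,142.086).

Shape 2 is a quadratic bezier drawn with `<path>`. Its stroke #ff0000 means cut at S756, F651. After flipping Y the toolpath is (122.315,146.410) → (102.774,130.845) → (85.656,119.948) → (70.960,113.719) → (58.686,112.158) → (48.834,115.265).

Shape 3 is a rectangle drawn with `<path>`. Its stroke #ff0000 means cut at S756, F651. After flipping Y the toolpath is (69.842,87.149) → (131.438,87.149) → (131.438,71.750) → (69.842,71.750) → (69.842,87.149), returning to the start.

Shape 4 is a rectangle drawn with `<path>`. Its stroke #ff0000 means cut at S756, F651. After flipping Y the toolpath is (85.077,96.860) → (171.914,96.860) → (171.914,76.611) → (85.077,76.611) → (85.077,96.860), returning to the start.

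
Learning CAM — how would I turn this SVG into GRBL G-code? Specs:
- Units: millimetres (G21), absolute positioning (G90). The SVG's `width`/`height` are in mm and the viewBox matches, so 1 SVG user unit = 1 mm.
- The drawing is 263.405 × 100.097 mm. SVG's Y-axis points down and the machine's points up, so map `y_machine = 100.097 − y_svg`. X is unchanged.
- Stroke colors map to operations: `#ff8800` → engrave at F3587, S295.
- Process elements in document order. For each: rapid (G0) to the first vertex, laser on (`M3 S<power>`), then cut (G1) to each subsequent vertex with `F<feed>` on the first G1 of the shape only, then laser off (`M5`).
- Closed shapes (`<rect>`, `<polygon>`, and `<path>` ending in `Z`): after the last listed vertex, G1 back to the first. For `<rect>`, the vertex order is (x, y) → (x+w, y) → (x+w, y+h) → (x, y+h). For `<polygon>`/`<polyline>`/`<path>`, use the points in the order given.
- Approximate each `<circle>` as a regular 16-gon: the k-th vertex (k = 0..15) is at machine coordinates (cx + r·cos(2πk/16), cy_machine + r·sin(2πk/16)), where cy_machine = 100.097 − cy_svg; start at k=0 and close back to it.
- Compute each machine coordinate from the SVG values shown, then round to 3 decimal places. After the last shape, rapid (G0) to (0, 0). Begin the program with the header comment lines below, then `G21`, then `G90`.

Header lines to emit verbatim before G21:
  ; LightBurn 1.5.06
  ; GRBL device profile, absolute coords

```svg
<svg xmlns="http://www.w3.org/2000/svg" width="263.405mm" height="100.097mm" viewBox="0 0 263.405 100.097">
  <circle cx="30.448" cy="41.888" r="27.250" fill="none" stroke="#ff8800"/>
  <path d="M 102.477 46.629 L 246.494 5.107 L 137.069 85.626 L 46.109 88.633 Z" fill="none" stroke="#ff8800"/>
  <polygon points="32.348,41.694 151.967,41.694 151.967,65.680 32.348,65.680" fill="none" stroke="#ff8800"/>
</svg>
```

; LightBurn 1.5.06
; GRBL device profile, absolute coords
G21
G90
G0 X57.698 Y58.209
M3 S295
G1 X55.624 Y68.637 F3587
G1 X49.717 Y77.478
G1 X40.876 Y83.385
G1 X30.448 Y85.459
G1 X20.020 Y83.385
G1 X11.179 Y77.478
G1 X5.272 Y68.637
G1 X3.198 Y58.209
G1 X5.272 Y47.781
G1 X11.179 Y38.940
G1 X20.020 Y33.033
G1 X30.448 Y30.959
G1 X40.876 Y33.033
G1 X49.717 Y38.940
G1 X55.624 Y47.781
G1 X57.698 Y58.209
M5
G0 X102.477 Y53.468
M3 S295
G1 X246.494 Y94.990 F3587
G1 X137.069 Y14.471
G1 X46.109 Y11.464
G1 X102.477 Y53.468
M5
G0 X32.348 Y58.403
M3 S295
G1 X151.967 Y58.403 F3587
G1 X151.967 Y34.417
G1 X32.348 Y34.417
G1 X32.348 Y58.403
M5
G0 X0.000 Y0.000

1 u = 1 mm; y_m = 100.097 − y.

[1] `<circle>` circle, #ff8800→engrave S295 F3587: (57.698,58.209) → (55.624,68.637) → (49.717,77.478) → (40.876,83.385) → (30.448,85.459) → (20.020,83.385) → (11.179,77.478) → (5.272,68.637) → (3.198,58.209) → (5.272,47.781) → (11.179,38.940) → (20.020,33.033) → (30.448,30.959) → (40.876,33.033) → (49.717,38.940) → (55.624,47.781) → (57.698,58.209) (closed)

[2] `<path>` closed polygon, #ff8800→engrave S295 F3587: (102.477,53.468) → (246.494,94.990) → (137.069,14.471) → (46.109,11.464) → (102.477,53.468) (closed)

[3] `<polygon>` rectangle, #ff8800→engrave S295 F3587: (32.348,58.403) → (151.967,58.403) → (151.967,34.417) → (32.348,34.417) → (32.348,58.403) (closed)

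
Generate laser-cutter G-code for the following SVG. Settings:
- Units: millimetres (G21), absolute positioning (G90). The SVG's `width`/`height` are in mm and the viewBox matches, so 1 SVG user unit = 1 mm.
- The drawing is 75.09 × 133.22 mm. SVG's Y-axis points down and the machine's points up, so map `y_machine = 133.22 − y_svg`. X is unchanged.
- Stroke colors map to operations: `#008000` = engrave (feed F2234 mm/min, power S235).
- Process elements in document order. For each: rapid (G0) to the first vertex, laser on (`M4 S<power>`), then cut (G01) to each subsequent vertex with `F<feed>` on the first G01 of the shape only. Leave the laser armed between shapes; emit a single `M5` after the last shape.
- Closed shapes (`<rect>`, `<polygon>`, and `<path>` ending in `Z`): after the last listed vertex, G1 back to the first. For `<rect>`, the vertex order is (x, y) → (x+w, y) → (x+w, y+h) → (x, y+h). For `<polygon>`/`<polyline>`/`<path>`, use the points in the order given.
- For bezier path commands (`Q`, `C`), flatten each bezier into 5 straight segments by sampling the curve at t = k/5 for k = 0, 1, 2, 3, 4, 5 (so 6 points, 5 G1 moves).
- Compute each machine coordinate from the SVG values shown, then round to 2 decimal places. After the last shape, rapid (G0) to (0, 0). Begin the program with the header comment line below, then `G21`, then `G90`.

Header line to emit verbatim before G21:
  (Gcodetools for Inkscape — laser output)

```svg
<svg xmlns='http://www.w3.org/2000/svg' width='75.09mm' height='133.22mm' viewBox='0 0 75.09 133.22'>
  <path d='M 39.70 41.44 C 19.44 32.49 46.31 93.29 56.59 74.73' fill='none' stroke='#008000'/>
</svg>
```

(Gcodetools for Inkscape — laser output)
G21
G90
G0 X39.70 Y91.78
M4 S235
G01 X32.69 Y89.97 F2234
G01 X33.93 Y78.58
G01 X40.37 Y64.77
G01 X48.94 Y55.68
G01 X56.59 Y58.49
M5
G0 X0.00 Y0.00

viewBox `0 0 75.09 133.22` with mm width/height → 1 unit = 1 mm. Flip: y_m = 133.22 − y_svg.

**Shape 1** — `<path>` cubic bezier, stroke `#008000` → engrave (S235, F2234). Control points (SVG): P0=(39.70,41.44), P1=(19.44,32.49), P2=(46.31,93.29), P3=(56.59,74.73); sampled at t=k/5. Machine vertices: (39.70,91.78) → (32.69,89.97) → (33.93,78.58) → (40.37,64.77) → (48.94,55.68) → (56.59,58.49). Open path.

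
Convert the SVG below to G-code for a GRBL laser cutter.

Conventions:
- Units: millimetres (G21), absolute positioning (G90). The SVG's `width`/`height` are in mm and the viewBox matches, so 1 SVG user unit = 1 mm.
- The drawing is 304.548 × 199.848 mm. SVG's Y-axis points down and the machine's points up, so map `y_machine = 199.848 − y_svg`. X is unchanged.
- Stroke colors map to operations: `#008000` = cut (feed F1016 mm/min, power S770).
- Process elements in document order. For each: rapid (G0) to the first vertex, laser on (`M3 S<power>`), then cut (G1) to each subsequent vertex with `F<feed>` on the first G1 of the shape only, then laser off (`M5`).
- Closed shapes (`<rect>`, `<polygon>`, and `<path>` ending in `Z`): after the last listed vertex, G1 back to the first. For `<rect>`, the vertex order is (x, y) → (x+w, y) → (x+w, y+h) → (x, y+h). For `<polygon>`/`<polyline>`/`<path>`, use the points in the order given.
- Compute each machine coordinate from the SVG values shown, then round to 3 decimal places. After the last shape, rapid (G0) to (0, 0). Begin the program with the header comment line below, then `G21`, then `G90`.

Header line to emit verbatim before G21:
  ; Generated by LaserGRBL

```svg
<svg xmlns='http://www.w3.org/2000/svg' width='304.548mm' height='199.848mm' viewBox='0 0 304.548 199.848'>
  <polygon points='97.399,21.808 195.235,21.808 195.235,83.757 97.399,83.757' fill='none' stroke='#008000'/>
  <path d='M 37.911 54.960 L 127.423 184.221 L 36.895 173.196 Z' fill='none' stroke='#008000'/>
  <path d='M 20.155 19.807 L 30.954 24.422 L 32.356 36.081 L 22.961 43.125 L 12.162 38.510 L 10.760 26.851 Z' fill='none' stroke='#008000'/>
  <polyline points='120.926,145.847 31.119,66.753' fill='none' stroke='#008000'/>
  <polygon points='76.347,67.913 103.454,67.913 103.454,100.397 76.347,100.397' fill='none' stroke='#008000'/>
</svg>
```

Since the viewBox matches the mm dimensions, user units are millimetres directly. The only transform is the Y-flip y_m = 199.848 − y_svg.

Shape 1 is a rectangle drawn with `<polygon>`. Its stroke #008000 means cut at S770, F1016. After flipping Y the toolpath is (97.399,178.040) → (195.235,178.040) → (195.235,116.091) → (97.399,116.091) → (97.399,178.040), returning to the start.

Shape 2 is a closed polygon drawn with `<path>`. Its stroke #008000 means cut at S770, F1016. After flipping Y the toolpath is (37.911,144.888) → (127.423,15.627) → (36.895,26.652) → (37.911,144.888), returning to the start.

Shape 3 is a regular polygon drawn with `<path>`. Its stroke #008000 means cut at S770, F1016. After flipping Y the toolpath is (20.155,180.041) → (30.954,175.426) → (32.356,163.767) → (22.961,156.723) → (12.162,161.338) → (10.760,172.997) → (20.155,180.041), returning to the start.

Shape 4 is a line segment drawn with `<polyline>`. Its stroke #008000 means cut at S770, F1016. After flipping Y the toolpath is (120.926,54.001) → (31.119,133.095).

Shape 5 is a rectangle drawn with `<polygon>`. Its stroke #008000 means cut at S770, F1016. After flipping Y the toolpath is (76.347,131.935) → (103.454,131.935) → (103.454,99.451) → (76.347,99.451) → (76.347,131.935), returning to the start.

; Generated by LaserGRBL
G21
G90
G0 X97.399 Y178.040
M3 S770
G1 X195.235 Y178.040 F1016
G1 X195.235 Y116.091
G1 X97.399 Y116.091
G1 X97.399 Y178.040
M5
G0 X37.911 Y144.888
M3 S770
G1 X127.423 Y15.627 F1016
G1 X36.895 Y26.652
G1 X37.911 Y144.888
M5
G0 X20.155 Y180.041
M3 S770
G1 X30.954 Y175.426 F1016
G1 X32.356 Y163.767
G1 X22.961 Y156.723
G1 X12.162 Y161.338
G1 X10.760 Y172.997
G1 X20.155 Y180.041
M5
G0 X120.926 Y54.001
M3 S770
G1 X31.119 Y133.095 F1016
M5
G0 X76.347 Y131.935
M3 S770
G1 X103.454 Y131.935 F1016
G1 X103.454 Y99.451
G1 X76.347 Y99.451
G1 X76.347 Y131.935
M5
G0 X0.000 Y0.000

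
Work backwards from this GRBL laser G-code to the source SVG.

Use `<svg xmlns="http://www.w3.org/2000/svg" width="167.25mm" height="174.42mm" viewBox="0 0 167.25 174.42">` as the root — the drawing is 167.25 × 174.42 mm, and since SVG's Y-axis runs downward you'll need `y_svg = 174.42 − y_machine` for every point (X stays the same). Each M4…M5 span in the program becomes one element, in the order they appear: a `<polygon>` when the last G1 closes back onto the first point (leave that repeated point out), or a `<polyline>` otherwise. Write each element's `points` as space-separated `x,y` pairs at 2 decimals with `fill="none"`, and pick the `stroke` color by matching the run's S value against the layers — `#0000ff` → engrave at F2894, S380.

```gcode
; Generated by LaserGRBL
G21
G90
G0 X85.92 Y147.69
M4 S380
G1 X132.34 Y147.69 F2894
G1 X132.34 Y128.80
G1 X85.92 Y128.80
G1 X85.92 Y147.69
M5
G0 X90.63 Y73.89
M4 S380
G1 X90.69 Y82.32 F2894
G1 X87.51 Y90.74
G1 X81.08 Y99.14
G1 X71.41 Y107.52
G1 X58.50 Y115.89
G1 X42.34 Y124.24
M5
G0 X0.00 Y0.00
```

<svg xmlns="http://www.w3.org/2000/svg" width="167.25mm" height="174.42mm" viewBox="0 0 167.25 174.42">
  <polygon points="85.92,26.73 132.34,26.73 132.34,45.62 85.92,45.62" fill="none" stroke="#0000ff"/>
  <polyline points="90.63,100.53 90.69,92.10 87.51,83.68 81.08,75.28 71.41,66.90 58.50,58.53 42.34,50.18" fill="none" stroke="#0000ff"/>
</svg>

y_svg = 174.42 − y_m. Every run uses S380, so all elements get stroke `#0000ff` (engrave).

[1] closed run; points: 85.92,26.73 132.34,26.73 132.34,45.62 85.92,45.62

[2] open run; points: 90.63,100.53 90.69,92.10 87.51,83.68 81.08,75.28 71.41,66.90 58.50,58.53 42.34,50.18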